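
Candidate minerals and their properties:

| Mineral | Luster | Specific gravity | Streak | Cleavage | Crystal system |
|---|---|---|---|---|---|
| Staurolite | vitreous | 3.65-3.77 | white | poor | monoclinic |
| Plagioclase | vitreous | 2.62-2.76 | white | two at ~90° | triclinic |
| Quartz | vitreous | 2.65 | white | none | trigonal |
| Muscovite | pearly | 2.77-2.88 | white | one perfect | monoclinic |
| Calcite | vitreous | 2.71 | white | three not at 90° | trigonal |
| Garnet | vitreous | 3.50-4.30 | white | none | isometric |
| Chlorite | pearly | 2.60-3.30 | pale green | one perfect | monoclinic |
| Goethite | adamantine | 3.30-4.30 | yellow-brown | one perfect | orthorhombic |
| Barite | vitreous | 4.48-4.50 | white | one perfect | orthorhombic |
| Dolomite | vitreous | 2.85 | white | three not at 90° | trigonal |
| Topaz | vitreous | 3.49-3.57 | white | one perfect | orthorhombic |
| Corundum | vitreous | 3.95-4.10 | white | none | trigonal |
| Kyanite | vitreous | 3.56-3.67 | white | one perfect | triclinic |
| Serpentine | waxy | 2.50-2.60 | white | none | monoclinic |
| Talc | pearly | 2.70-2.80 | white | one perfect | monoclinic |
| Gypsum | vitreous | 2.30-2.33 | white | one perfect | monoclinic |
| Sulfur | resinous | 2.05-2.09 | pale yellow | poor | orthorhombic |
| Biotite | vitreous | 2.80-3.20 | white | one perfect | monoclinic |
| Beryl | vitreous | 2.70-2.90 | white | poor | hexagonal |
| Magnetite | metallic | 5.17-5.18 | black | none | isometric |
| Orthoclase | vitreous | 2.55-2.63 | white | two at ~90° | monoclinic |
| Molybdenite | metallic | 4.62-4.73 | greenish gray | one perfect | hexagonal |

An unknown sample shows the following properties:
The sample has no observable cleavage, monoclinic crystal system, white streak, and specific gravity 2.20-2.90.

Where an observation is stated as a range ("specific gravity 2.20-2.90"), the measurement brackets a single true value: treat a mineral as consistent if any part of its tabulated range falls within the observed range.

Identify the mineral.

No observable cleavage: Quartz, Garnet, Corundum, Serpentine, Magnetite remain.
Monoclinic crystal system: narrows the field to Serpentine.
White streak: consistent with all remaining minerals.
Specific gravity 2.20-2.90: consistent with all remaining minerals.
The only mineral consistent with every observation is Serpentine.

Serpentine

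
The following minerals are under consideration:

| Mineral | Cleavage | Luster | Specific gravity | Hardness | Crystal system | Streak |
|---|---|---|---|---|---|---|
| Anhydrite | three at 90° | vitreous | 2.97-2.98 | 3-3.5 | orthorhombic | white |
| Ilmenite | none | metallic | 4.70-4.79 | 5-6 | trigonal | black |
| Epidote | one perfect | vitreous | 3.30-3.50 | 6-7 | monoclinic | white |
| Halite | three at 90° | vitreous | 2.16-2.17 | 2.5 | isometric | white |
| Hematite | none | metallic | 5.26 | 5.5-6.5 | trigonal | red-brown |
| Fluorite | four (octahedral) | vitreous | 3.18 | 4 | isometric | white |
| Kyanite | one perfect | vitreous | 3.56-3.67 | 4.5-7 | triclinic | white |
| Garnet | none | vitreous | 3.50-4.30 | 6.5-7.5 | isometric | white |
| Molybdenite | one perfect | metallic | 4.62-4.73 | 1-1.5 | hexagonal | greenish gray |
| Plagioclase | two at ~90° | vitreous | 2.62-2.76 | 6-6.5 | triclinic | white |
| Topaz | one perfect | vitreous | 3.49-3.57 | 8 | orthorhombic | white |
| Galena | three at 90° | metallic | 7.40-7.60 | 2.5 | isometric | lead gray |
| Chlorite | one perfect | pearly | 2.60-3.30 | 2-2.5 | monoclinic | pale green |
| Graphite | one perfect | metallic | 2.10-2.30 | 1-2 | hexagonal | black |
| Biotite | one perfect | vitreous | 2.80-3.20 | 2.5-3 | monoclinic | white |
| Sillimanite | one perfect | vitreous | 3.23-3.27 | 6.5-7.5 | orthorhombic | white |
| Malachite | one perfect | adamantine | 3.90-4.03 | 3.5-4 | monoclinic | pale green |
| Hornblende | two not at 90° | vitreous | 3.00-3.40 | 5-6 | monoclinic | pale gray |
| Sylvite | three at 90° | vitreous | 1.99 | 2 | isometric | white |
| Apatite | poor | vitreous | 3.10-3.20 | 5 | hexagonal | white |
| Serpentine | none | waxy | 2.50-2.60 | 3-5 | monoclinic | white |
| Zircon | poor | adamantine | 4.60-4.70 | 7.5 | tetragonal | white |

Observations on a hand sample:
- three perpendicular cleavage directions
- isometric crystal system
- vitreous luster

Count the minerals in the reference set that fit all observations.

2

Three perpendicular cleavage directions: Anhydrite, Halite, Galena, Sylvite remain.
Isometric crystal system excludes Anhydrite.
Vitreous luster excludes Galena.
Consistent with every observation: Halite, Sylvite.
That is 2 minerals.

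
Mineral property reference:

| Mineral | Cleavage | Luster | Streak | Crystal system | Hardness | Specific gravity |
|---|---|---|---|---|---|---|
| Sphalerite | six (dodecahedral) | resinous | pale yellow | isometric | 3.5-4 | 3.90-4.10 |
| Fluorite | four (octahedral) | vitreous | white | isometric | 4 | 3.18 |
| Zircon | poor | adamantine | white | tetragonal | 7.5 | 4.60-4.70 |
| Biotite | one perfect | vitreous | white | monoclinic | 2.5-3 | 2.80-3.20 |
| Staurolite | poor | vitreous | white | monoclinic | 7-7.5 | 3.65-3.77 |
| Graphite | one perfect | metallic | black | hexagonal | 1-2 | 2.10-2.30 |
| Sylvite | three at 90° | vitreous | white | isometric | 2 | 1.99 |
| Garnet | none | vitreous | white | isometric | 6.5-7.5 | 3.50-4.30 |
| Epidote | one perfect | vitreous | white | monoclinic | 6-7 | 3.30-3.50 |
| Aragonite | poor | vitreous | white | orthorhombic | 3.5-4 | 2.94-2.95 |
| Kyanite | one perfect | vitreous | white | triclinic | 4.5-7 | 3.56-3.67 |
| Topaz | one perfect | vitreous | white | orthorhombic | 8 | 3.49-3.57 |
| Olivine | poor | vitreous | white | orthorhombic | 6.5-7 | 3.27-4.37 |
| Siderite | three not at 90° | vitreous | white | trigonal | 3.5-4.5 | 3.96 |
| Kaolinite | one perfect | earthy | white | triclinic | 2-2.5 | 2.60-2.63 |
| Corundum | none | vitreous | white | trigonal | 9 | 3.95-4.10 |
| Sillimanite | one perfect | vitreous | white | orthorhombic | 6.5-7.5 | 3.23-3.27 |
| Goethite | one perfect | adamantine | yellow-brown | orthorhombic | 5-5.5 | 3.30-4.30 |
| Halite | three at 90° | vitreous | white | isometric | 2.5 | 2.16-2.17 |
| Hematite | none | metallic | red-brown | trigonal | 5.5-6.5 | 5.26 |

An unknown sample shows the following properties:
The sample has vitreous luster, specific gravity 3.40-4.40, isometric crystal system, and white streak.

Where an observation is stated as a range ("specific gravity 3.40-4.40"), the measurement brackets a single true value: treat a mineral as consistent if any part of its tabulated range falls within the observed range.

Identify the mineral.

Vitreous luster rules out Sphalerite, Zircon, Graphite, Kaolinite, Goethite, Hematite.
Specific gravity 3.40-4.40 is inconsistent with Fluorite, Biotite, Sylvite, Aragonite, Sillimanite, Halite.
Isometric crystal system: Garnet remains.
White streak: all remaining candidates fit.
The only mineral consistent with every observation is Garnet.

Garnet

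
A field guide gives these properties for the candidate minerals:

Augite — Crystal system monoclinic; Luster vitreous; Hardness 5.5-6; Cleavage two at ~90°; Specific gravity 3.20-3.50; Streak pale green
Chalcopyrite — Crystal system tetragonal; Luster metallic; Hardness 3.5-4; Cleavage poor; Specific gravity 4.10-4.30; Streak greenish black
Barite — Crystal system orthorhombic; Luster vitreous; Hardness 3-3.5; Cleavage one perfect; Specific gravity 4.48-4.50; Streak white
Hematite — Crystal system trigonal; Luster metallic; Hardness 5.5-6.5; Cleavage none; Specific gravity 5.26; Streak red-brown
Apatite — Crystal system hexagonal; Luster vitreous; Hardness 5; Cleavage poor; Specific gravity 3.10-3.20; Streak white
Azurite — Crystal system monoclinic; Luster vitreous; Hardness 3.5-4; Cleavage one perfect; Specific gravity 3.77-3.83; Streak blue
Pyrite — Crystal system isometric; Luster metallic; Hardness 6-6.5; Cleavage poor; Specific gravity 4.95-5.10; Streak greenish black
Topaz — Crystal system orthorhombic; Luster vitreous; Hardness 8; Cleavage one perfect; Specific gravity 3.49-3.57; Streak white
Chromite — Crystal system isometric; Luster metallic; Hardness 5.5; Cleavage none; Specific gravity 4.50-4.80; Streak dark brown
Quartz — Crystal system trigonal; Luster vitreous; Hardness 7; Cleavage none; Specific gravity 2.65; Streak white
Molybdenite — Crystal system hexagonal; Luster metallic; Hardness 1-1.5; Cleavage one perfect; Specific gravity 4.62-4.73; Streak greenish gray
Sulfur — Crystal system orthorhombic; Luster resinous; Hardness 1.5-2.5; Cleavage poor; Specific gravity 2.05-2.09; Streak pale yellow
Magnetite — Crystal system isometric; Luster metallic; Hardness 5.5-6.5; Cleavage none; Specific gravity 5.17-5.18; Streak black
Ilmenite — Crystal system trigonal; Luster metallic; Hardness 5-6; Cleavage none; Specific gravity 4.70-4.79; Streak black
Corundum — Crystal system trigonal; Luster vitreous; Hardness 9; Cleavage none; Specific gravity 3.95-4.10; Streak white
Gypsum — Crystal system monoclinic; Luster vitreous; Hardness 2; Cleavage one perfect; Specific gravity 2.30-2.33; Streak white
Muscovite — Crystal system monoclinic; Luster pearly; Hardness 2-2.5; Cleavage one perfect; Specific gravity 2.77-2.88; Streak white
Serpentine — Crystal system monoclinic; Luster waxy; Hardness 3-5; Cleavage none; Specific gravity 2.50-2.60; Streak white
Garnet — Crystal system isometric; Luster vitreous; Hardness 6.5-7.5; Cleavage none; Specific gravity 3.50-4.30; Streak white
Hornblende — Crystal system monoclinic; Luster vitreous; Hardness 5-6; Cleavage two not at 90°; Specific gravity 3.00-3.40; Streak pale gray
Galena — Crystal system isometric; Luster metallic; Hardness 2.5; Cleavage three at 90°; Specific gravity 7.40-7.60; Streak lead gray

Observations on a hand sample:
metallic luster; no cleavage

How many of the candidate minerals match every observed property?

4

Metallic luster: Chalcopyrite, Hematite, Pyrite, Chromite, Molybdenite, Magnetite, Ilmenite, Galena remain.
No cleavage excludes Chalcopyrite, Pyrite, Molybdenite, Galena.
The minerals that satisfy all observations are Chromite, Hematite, Ilmenite, Magnetite.
That is 4 minerals.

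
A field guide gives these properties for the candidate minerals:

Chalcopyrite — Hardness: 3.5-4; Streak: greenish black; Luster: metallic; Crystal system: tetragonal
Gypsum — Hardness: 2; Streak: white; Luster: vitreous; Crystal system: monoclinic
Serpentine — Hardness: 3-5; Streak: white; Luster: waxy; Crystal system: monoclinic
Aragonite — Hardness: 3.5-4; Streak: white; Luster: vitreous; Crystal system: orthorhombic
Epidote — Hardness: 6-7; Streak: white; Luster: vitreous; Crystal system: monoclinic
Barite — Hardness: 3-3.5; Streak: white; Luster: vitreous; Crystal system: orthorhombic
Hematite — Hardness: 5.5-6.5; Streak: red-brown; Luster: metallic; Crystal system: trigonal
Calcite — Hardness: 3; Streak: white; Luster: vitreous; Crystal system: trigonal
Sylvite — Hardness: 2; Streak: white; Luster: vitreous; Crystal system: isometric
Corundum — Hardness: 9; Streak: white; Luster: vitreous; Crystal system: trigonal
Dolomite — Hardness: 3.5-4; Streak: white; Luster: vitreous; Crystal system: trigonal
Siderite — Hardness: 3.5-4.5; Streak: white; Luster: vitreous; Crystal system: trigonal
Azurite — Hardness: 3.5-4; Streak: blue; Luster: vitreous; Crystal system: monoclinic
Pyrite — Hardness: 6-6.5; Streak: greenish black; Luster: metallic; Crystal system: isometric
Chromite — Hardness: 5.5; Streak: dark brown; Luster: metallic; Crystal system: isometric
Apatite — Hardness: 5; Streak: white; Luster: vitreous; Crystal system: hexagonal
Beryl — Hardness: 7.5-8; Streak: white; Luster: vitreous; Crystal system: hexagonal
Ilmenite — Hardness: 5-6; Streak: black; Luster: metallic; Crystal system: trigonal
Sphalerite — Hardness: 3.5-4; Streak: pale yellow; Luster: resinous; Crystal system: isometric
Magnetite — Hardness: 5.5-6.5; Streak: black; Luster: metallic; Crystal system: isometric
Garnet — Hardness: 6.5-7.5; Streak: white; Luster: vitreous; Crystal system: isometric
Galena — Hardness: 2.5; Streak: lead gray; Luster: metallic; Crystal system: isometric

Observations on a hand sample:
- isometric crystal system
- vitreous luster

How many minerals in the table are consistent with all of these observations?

2

Isometric crystal system — leaves Sylvite, Pyrite, Chromite, Sphalerite, Magnetite, Garnet, Galena.
Vitreous luster — Sylvite, Garnet remain.
The minerals that satisfy all observations are Garnet, Sylvite.
That is 2 minerals.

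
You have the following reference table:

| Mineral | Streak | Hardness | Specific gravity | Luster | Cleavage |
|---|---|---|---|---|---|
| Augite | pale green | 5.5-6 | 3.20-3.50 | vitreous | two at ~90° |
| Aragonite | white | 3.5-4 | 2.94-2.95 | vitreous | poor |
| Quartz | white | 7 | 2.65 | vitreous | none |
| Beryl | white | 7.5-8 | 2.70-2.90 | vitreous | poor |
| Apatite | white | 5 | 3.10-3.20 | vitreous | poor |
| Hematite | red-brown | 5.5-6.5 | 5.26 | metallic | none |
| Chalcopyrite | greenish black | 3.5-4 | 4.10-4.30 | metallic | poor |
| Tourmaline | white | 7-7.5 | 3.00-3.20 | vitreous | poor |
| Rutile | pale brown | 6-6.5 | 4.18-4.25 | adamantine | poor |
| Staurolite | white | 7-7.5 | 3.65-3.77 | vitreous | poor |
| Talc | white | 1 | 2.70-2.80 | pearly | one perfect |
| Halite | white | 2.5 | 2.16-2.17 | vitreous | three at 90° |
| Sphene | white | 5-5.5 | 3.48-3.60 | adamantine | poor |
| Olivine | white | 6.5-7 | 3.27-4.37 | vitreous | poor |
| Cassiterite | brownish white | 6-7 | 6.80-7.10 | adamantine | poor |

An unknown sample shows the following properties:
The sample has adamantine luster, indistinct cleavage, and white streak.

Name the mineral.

Adamantine luster — only Rutile, Sphene, Cassiterite remain.
Indistinct cleavage — every remaining candidate is consistent.
White streak — narrows the field to Sphene.
The only mineral consistent with every observation is Sphene.

Sphene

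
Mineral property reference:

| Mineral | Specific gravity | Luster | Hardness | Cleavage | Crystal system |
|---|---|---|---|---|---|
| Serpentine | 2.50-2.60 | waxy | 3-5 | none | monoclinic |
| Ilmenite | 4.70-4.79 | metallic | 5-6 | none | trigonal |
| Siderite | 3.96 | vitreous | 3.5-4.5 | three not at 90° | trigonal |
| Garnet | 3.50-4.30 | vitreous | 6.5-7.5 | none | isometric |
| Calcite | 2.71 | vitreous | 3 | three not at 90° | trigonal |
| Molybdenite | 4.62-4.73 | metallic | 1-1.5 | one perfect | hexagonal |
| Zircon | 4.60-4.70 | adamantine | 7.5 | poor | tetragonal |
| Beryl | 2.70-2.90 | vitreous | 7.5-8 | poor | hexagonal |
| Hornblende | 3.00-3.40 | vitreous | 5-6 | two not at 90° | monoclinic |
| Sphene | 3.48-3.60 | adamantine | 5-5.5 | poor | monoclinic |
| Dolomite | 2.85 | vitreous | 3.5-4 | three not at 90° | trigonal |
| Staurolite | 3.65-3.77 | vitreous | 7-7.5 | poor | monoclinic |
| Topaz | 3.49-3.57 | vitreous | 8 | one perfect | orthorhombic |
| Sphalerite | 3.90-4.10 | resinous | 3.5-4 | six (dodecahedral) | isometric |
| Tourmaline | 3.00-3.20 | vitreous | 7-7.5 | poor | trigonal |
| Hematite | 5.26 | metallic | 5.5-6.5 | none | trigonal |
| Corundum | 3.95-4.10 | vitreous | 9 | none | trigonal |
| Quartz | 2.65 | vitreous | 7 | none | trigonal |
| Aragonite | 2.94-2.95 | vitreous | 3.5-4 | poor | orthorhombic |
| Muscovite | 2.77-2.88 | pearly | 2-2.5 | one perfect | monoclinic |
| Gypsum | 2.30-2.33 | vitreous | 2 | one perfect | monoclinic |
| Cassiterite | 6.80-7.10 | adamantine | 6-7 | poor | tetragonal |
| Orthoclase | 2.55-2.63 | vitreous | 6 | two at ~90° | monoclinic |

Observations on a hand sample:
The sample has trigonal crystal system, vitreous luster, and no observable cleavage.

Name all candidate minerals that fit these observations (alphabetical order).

Corundum, Quartz

Trigonal crystal system — narrows the field to Ilmenite, Siderite, Calcite, Dolomite, Tourmaline, Hematite, Corundum, Quartz.
Vitreous luster rules out Ilmenite, Hematite.
No observable cleavage — Corundum, Quartz remain.
Remaining candidates: Corundum, Quartz.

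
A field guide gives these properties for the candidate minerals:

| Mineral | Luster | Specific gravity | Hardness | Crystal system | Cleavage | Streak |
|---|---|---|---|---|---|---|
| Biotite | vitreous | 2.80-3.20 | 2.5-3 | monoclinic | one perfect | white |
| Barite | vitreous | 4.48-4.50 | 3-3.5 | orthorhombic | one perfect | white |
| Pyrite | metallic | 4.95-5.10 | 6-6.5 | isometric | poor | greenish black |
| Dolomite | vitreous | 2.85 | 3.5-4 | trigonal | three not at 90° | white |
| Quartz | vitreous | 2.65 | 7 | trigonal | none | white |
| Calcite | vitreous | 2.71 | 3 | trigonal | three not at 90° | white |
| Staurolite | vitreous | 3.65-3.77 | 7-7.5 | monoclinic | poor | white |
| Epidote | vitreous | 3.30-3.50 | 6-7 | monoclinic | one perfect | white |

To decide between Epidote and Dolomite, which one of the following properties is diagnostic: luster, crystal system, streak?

Luster: both vitreous — no difference.
Crystal system: Epidote monoclinic, Dolomite trigonal — these differ.
Streak: both white — no difference.
Of the listed properties, crystal system is the one that separates them.

crystal system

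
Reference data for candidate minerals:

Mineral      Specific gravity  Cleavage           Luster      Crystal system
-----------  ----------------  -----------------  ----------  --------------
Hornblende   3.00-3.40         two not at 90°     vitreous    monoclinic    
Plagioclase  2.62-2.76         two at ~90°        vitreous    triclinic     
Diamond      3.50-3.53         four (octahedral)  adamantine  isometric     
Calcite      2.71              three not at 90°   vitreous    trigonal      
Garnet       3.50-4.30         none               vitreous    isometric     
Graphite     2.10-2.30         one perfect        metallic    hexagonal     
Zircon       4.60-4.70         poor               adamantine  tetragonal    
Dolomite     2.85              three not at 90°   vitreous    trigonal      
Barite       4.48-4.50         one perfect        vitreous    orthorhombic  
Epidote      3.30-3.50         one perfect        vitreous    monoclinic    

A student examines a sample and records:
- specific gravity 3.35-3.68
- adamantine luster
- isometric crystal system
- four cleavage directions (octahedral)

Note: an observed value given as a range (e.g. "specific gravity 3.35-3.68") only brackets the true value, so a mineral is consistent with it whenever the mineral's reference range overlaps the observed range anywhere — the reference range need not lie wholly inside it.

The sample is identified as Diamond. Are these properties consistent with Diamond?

Specific gravity 3.35-3.68 — matches Diamond (SG 3.50-3.53).
Adamantine luster — matches Diamond (adamantine luster).
Isometric crystal system — matches Diamond (isometric system).
Four cleavage directions (octahedral) — matches Diamond (cleavage four (octahedral)).
Every observed property is compatible with the reference values for Diamond.

Yes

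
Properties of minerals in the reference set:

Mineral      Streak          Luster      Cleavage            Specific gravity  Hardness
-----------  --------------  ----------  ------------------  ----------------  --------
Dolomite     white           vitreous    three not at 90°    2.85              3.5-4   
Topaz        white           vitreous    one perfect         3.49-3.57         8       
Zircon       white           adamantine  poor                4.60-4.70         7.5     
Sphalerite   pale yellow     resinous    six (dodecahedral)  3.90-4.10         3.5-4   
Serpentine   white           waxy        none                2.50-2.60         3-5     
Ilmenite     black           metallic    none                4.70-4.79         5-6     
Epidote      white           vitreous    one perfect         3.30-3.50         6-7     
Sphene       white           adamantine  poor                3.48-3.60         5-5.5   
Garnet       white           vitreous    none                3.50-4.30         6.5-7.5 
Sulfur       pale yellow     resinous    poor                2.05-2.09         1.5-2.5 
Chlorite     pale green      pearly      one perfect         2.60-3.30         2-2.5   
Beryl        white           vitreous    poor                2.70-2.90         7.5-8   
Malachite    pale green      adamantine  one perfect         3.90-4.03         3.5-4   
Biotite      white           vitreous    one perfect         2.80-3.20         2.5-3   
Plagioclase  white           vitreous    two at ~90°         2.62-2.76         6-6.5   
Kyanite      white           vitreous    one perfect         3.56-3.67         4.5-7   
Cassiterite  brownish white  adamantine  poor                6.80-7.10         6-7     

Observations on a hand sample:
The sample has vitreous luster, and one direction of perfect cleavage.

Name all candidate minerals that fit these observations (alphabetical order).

Biotite, Epidote, Kyanite, Topaz

Vitreous luster — leaves Dolomite, Topaz, Epidote, Garnet, Beryl, Biotite, Plagioclase, Kyanite.
One direction of perfect cleavage is inconsistent with Dolomite, Garnet, Beryl, Plagioclase.
The minerals that satisfy all observations are Biotite, Epidote, Kyanite, Topaz.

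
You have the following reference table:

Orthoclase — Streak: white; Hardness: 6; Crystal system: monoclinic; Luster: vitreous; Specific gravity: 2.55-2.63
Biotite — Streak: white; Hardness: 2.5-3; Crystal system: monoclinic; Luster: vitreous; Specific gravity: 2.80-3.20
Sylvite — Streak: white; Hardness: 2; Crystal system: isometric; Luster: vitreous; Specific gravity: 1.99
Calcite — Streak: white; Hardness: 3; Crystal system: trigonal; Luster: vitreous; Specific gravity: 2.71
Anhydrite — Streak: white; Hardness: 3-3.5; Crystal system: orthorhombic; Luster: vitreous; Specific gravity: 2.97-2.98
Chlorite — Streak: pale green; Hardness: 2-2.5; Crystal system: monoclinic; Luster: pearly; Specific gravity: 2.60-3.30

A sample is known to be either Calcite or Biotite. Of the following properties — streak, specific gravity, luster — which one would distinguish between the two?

Streak: both white — identical.
Specific gravity: Calcite 2.71, Biotite 2.80-3.20 — distinct.
Luster: both vitreous — identical.
Specific gravity is the diagnostic property here.

specific gravity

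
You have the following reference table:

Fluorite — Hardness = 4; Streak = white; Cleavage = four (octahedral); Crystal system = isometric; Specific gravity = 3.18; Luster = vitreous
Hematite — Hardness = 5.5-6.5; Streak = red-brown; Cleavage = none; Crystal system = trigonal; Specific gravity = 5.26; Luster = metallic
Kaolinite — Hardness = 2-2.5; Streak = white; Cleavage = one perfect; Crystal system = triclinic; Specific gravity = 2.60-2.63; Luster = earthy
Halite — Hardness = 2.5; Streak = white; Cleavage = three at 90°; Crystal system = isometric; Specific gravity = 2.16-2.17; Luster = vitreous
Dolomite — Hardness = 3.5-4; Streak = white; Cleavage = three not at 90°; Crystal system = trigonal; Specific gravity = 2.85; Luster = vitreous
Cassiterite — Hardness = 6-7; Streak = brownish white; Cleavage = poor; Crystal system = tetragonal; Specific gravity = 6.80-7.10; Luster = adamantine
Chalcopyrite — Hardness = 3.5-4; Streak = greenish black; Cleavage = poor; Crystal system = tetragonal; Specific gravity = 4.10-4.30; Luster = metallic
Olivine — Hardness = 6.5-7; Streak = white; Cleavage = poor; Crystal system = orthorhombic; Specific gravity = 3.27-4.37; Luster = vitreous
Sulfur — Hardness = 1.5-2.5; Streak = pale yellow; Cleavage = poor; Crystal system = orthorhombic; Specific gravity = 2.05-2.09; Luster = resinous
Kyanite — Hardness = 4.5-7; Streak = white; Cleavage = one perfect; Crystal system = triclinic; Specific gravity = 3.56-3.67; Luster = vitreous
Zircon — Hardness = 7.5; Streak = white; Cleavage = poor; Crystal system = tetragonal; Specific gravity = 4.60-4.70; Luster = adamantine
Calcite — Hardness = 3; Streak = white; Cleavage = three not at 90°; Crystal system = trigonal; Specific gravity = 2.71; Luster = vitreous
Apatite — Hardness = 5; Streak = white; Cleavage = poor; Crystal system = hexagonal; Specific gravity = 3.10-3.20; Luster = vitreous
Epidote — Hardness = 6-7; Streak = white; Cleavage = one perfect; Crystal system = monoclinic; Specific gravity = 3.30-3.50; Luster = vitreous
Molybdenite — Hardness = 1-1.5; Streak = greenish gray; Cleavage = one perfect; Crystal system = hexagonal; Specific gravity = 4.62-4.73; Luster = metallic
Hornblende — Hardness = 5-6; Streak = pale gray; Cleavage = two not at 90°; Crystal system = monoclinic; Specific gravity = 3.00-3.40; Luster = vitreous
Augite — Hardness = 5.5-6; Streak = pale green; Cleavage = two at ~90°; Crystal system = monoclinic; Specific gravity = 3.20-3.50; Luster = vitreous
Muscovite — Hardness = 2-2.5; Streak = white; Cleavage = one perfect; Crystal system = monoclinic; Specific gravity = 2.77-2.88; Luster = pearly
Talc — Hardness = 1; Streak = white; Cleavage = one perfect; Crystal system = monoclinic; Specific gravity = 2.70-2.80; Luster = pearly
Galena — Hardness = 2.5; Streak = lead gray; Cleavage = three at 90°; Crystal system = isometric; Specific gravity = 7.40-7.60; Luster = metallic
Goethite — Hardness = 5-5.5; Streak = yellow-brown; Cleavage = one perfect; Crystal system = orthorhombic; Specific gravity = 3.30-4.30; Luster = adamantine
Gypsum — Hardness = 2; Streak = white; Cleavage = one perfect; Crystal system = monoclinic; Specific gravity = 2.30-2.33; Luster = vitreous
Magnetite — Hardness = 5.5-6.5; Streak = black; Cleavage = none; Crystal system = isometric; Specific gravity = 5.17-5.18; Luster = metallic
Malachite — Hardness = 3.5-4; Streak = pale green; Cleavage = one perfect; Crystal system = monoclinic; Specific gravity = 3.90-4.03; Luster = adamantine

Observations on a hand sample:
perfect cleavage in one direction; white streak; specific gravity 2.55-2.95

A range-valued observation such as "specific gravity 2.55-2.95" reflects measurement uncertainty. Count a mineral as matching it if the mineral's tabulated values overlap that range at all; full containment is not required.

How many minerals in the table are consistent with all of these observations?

Perfect cleavage in one direction: Kaolinite, Kyanite, Epidote, Molybdenite, Muscovite, Talc, Goethite, Gypsum, Malachite remain.
White streak rules out Molybdenite, Goethite, Malachite.
Specific gravity 2.55-2.95 is inconsistent with Kyanite, Epidote, Gypsum.
Remaining candidates: Kaolinite, Muscovite, Talc.
That is 3 minerals.

3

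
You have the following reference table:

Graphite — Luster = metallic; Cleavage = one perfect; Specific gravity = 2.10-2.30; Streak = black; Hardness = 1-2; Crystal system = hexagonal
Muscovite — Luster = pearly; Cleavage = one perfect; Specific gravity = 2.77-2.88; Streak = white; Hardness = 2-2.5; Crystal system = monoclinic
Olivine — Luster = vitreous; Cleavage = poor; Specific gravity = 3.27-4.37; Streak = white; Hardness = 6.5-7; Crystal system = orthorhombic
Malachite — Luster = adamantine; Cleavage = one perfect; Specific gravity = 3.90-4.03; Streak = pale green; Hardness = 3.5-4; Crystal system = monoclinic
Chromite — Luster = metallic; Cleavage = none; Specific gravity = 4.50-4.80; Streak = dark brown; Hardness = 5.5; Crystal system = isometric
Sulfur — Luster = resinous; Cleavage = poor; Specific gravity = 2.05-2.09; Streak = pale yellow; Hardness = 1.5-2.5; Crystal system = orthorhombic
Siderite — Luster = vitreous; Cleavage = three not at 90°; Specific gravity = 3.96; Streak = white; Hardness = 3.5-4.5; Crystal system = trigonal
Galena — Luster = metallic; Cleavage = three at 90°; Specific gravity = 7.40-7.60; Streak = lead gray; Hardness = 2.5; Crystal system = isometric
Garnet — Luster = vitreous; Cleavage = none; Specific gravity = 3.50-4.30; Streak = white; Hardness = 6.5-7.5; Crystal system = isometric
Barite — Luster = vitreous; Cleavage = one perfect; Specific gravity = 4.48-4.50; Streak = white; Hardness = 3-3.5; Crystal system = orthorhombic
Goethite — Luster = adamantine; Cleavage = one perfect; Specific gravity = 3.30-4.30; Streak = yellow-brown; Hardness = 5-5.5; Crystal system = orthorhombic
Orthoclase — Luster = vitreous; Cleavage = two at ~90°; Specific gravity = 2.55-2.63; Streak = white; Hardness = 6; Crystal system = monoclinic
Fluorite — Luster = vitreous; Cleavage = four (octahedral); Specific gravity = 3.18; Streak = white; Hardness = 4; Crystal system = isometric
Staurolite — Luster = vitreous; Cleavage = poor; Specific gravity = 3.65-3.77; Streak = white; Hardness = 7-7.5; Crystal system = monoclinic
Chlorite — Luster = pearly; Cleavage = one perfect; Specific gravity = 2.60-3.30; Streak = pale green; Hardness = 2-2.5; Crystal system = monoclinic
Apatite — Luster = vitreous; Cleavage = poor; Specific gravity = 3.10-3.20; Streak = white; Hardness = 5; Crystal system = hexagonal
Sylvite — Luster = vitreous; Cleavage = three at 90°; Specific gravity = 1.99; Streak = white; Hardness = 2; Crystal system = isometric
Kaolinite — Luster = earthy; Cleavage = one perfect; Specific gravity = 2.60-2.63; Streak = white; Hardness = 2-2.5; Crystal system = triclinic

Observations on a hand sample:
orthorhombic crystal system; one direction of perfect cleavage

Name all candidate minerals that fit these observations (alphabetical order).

Barite, Goethite

Orthorhombic crystal system: Olivine, Sulfur, Barite, Goethite remain.
One direction of perfect cleavage is inconsistent with Olivine, Sulfur.
The minerals that satisfy all observations are Barite, Goethite.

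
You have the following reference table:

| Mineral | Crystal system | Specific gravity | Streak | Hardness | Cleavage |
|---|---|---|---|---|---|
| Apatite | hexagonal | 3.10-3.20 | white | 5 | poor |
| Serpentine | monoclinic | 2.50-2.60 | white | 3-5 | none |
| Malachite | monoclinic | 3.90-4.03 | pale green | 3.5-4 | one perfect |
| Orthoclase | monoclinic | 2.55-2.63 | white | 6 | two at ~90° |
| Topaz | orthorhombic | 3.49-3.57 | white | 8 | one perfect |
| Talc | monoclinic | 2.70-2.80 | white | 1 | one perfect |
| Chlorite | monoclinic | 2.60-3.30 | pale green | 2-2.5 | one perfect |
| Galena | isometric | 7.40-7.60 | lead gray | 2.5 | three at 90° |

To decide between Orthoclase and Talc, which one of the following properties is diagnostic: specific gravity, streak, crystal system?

Specific gravity: Orthoclase 2.55-2.63, Talc 2.70-2.80 — different.
Streak: both white — no difference.
Crystal system: both monoclinic — no difference.
Only specific gravity differs between Orthoclase and Talc among the listed tests.

specific gravity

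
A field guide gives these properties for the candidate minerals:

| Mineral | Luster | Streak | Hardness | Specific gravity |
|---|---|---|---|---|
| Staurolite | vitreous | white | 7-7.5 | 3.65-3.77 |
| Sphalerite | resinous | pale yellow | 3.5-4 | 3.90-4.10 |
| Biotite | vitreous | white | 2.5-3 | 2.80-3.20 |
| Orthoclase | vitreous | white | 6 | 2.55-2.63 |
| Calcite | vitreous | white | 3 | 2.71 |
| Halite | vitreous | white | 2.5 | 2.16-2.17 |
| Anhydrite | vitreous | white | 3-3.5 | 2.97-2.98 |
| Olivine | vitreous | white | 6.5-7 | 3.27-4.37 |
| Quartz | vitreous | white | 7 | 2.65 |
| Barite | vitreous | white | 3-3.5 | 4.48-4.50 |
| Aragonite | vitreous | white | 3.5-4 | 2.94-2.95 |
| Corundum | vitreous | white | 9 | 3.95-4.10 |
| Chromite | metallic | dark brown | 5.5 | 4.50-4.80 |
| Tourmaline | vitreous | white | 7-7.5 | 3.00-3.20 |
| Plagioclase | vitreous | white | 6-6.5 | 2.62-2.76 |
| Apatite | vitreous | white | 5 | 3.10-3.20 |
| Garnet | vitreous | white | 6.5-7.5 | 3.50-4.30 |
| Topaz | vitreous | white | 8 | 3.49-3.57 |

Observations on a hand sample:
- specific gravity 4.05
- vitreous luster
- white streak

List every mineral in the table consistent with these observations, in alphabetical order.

Corundum, Garnet, Olivine

Specific gravity 4.05: narrows the field to Sphalerite, Olivine, Corundum, Garnet.
Vitreous luster eliminates Sphalerite.
White streak: consistent with all remaining minerals.
Remaining candidates: Corundum, Garnet, Olivine.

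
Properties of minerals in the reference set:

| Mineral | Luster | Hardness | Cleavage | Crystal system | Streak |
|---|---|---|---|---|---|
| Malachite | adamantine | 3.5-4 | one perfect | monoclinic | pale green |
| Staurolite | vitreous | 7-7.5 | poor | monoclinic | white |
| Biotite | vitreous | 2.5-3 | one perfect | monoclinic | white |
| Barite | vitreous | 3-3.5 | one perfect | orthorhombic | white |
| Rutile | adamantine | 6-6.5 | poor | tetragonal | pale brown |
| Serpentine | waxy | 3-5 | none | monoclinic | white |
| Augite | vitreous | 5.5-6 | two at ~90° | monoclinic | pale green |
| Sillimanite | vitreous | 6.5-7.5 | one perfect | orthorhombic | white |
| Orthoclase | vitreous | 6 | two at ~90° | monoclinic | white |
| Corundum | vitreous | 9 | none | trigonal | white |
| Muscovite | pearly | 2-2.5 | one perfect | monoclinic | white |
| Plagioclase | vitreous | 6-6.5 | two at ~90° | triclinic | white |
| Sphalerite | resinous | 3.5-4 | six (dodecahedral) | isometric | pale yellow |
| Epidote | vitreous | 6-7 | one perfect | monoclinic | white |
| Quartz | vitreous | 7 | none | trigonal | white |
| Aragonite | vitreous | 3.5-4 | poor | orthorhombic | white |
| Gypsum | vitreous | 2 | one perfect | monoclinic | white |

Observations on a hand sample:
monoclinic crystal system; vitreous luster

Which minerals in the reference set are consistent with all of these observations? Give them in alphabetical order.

Monoclinic crystal system — narrows the field to Malachite, Staurolite, Biotite, Serpentine, Augite, Orthoclase, Muscovite, Epidote, Gypsum.
Vitreous luster excludes Malachite, Serpentine, Muscovite.
The minerals that satisfy all observations are Augite, Biotite, Epidote, Gypsum, Orthoclase, Staurolite.

Augite, Biotite, Epidote, Gypsum, Orthoclase, Staurolite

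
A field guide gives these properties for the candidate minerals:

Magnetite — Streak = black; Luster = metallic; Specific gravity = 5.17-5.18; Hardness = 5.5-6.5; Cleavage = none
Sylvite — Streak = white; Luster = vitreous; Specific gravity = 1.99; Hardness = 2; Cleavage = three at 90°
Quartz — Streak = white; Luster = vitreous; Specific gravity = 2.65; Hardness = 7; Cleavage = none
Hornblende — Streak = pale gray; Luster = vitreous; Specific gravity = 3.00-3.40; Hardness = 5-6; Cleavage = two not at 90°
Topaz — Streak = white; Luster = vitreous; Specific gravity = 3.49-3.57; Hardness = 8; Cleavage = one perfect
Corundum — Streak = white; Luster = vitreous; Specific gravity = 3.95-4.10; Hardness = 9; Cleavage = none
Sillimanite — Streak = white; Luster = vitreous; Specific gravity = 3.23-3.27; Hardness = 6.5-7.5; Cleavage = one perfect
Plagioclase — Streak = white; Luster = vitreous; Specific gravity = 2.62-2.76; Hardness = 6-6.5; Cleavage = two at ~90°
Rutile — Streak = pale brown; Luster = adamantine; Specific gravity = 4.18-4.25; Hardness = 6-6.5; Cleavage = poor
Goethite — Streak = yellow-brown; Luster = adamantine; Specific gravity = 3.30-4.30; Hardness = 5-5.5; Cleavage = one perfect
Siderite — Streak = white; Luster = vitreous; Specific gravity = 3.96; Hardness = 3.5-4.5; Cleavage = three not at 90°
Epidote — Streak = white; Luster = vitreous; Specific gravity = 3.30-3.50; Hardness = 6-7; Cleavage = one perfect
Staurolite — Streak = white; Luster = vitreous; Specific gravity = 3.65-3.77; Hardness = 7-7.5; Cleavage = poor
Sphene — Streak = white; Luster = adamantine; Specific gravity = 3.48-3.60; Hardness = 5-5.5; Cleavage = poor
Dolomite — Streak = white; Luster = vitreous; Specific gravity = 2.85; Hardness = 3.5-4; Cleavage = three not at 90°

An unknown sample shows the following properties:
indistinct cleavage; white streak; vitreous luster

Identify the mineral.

Staurolite

Indistinct cleavage — Rutile, Staurolite, Sphene remain.
White streak is inconsistent with Rutile.
Vitreous luster eliminates Sphene.
The only mineral consistent with every observation is Staurolite.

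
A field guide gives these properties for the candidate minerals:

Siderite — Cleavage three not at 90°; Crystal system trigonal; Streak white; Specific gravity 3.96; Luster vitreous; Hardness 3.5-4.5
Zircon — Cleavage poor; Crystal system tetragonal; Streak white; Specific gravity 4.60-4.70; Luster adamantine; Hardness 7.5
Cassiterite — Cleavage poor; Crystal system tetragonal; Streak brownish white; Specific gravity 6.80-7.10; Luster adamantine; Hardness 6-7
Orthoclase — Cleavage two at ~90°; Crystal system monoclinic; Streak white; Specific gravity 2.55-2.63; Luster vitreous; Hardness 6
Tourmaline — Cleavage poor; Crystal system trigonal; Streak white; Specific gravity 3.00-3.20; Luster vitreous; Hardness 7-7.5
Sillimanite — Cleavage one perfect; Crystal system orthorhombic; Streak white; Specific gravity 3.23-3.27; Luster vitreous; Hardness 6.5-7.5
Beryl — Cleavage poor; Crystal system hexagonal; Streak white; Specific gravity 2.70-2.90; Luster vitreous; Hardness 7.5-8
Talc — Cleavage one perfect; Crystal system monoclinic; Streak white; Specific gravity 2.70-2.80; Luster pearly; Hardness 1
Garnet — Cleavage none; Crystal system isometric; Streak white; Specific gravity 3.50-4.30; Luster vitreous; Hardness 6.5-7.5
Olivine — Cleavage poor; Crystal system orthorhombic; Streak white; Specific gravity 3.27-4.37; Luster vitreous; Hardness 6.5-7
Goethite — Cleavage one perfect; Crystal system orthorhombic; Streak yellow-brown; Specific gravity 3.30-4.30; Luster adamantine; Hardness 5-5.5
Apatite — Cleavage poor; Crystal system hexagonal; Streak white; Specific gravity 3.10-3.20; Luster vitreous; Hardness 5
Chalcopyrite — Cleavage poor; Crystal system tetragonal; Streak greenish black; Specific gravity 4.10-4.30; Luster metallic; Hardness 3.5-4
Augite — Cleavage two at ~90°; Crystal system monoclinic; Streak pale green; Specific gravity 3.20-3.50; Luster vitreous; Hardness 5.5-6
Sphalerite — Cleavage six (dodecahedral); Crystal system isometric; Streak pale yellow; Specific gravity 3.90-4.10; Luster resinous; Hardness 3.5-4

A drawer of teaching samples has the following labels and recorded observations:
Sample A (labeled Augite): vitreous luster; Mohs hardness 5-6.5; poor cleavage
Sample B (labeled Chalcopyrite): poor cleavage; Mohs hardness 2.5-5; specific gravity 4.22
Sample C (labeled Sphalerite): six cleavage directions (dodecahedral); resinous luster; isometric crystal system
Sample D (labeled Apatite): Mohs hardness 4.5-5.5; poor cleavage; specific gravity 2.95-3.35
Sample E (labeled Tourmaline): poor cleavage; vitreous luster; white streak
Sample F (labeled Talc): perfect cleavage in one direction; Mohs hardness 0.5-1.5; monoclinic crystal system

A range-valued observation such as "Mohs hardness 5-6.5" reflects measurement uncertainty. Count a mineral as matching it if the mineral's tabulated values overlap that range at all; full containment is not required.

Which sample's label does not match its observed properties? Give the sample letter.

A

Sample A: Augite has cleavage two at ~90°, but the record shows poor cleavage — this label is wrong.
Sample B: every observation is compatible with the reference values for Chalcopyrite.
Sample C: every observation is compatible with the reference values for Sphalerite.
Sample D: every observation is compatible with the reference values for Apatite.
Sample E: every observation is compatible with the reference values for Tourmaline.
Sample F: every observation is compatible with the reference values for Talc.
Sample A is the mislabeled one.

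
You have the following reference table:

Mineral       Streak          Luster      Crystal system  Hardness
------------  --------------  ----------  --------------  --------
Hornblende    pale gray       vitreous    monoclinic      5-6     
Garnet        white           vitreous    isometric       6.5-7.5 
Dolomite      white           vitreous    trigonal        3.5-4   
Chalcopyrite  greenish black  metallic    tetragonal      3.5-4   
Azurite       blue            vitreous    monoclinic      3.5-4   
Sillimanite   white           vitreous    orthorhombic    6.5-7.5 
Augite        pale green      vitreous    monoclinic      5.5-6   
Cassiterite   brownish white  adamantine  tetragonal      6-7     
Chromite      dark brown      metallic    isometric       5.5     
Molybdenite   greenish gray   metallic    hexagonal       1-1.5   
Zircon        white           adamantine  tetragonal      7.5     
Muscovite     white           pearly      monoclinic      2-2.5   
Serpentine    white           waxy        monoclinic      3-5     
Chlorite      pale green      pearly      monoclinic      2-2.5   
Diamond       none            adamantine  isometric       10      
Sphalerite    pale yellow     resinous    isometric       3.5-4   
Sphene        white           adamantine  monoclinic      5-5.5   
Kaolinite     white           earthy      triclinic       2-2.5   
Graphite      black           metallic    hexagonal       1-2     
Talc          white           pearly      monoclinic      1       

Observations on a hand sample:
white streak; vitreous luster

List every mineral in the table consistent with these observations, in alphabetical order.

White streak — only Garnet, Dolomite, Sillimanite, Zircon, Muscovite, Serpentine, Sphene, Kaolinite, Talc remain.
Vitreous luster — leaves Garnet, Dolomite, Sillimanite.
The minerals that satisfy all observations are Dolomite, Garnet, Sillimanite.

Dolomite, Garnet, Sillimanite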